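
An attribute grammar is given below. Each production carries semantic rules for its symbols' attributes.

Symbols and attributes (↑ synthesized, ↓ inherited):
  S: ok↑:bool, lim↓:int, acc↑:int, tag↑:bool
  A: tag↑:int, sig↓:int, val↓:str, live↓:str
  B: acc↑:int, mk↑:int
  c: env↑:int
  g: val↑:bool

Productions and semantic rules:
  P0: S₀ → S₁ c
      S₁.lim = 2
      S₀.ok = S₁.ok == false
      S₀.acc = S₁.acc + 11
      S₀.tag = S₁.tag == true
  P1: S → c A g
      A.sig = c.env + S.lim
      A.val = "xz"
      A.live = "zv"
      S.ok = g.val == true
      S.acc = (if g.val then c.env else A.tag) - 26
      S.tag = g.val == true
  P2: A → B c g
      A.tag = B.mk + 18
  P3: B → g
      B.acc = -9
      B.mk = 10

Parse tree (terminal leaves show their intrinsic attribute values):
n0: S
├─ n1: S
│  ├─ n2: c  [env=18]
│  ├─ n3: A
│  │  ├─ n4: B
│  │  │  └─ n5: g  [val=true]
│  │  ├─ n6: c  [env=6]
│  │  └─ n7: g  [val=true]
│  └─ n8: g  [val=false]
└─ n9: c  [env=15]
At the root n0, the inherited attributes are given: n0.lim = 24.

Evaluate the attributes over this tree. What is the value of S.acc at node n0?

13

1. n0.lim = 24  [given at root]
2. n1.lim = 2  [2]
3. n2.env = 18  [terminal]
4. n3.sig = 20  [c.env + S.lim]
5. n3.val = "xz"  ["xz"]
6. n3.live = "zv"  ["zv"]
7. n5.val = true  [terminal]
8. n4.acc = -9  [-9]
9. n4.mk = 10  [10]
10. n6.env = 6  [terminal]
11. n7.val = true  [terminal]
12. n3.tag = 28  [B.mk + 18]
13. n8.val = false  [terminal]
14. n1.ok = false  [g.val == true]
15. n1.acc = 2  [(if g.val then c.env else A.tag) - 26]
16. n1.tag = false  [g.val == true]
17. n9.env = 15  [terminal]
18. n0.ok = true  [S₁.ok == false]
19. n0.acc = 13  [S₁.acc + 11]
20. n0.tag = false  [S₁.tag == true]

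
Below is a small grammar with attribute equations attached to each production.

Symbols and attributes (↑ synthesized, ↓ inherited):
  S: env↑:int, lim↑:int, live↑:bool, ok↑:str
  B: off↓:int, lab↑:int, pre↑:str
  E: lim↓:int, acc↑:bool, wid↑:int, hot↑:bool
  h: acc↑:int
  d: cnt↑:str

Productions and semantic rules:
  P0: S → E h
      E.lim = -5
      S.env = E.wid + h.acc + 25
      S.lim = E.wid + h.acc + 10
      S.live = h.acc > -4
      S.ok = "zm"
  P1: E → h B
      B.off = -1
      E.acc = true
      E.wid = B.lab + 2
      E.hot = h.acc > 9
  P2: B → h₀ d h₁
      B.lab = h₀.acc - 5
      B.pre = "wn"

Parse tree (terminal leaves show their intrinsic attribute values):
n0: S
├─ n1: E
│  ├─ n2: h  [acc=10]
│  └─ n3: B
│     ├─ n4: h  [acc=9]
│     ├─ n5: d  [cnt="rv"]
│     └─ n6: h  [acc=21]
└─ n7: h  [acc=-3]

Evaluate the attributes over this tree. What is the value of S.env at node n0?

1. n1.lim = -5  [-5]
2. n2.acc = 10  [terminal]
3. n3.off = -1  [-1]
4. n4.acc = 9  [terminal]
5. n5.cnt = "rv"  [terminal]
6. n6.acc = 21  [terminal]
7. n3.lab = 4  [h₀.acc - 5]
8. n3.pre = "wn"  ["wn"]
9. n1.acc = true  [true]
10. n1.wid = 6  [B.lab + 2]
11. n1.hot = true  [h.acc > 9]
12. n7.acc = -3  [terminal]
13. n0.env = 28  [E.wid + h.acc + 25]
14. n0.lim = 13  [E.wid + h.acc + 10]
15. n0.live = true  [h.acc > -4]
16. n0.ok = "zm"  ["zm"]

28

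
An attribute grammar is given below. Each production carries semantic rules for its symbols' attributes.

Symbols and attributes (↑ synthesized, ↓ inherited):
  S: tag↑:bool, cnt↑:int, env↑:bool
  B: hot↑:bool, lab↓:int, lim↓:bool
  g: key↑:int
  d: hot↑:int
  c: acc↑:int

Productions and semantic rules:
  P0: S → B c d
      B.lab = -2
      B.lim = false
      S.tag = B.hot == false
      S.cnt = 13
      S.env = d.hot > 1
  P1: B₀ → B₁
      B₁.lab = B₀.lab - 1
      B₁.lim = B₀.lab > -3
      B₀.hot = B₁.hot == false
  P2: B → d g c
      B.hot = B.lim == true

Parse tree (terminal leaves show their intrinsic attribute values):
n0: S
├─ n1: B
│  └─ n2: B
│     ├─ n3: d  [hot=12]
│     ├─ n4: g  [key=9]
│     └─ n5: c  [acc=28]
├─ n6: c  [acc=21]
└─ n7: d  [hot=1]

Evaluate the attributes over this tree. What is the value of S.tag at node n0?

1. n1.lab = -2  [-2]
2. n1.lim = false  [false]
3. n2.lab = -3  [B₀.lab - 1]
4. n2.lim = true  [B₀.lab > -3]
5. n3.hot = 12  [terminal]
6. n4.key = 9  [terminal]
7. n5.acc = 28  [terminal]
8. n2.hot = true  [B.lim == true]
9. n1.hot = false  [B₁.hot == false]
10. n6.acc = 21  [terminal]
11. n7.hot = 1  [terminal]
12. n0.tag = true  [B.hot == false]
13. n0.cnt = 13  [13]
14. n0.env = false  [d.hot > 1]

true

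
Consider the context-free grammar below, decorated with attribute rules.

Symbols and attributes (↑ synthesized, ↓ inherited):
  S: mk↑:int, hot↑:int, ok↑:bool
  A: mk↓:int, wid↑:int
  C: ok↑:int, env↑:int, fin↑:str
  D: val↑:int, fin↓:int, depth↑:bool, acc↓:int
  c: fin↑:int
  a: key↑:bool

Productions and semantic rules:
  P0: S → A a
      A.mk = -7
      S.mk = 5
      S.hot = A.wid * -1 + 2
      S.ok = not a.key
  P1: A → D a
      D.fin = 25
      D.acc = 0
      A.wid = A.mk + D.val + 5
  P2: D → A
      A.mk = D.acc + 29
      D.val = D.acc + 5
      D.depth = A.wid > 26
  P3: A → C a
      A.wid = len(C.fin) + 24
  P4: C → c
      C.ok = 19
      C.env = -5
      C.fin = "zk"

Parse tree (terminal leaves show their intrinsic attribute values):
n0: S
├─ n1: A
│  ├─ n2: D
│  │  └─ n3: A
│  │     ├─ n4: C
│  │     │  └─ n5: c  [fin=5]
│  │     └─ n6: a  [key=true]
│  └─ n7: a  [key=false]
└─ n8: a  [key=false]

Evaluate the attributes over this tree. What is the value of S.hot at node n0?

1. n1.mk = -7  [-7]
2. n2.fin = 25  [25]
3. n2.acc = 0  [0]
4. n3.mk = 29  [D.acc + 29]
5. n5.fin = 5  [terminal]
6. n4.ok = 19  [19]
7. n4.env = -5  [-5]
8. n4.fin = "zk"  ["zk"]
9. n6.key = true  [terminal]
10. n3.wid = 26  [len(C.fin) + 24]
11. n2.val = 5  [D.acc + 5]
12. n2.depth = false  [A.wid > 26]
13. n7.key = false  [terminal]
14. n1.wid = 3  [A.mk + D.val + 5]
15. n8.key = false  [terminal]
16. n0.mk = 5  [5]
17. n0.hot = -1  [A.wid * -1 + 2]
18. n0.ok = true  [not a.key]

-1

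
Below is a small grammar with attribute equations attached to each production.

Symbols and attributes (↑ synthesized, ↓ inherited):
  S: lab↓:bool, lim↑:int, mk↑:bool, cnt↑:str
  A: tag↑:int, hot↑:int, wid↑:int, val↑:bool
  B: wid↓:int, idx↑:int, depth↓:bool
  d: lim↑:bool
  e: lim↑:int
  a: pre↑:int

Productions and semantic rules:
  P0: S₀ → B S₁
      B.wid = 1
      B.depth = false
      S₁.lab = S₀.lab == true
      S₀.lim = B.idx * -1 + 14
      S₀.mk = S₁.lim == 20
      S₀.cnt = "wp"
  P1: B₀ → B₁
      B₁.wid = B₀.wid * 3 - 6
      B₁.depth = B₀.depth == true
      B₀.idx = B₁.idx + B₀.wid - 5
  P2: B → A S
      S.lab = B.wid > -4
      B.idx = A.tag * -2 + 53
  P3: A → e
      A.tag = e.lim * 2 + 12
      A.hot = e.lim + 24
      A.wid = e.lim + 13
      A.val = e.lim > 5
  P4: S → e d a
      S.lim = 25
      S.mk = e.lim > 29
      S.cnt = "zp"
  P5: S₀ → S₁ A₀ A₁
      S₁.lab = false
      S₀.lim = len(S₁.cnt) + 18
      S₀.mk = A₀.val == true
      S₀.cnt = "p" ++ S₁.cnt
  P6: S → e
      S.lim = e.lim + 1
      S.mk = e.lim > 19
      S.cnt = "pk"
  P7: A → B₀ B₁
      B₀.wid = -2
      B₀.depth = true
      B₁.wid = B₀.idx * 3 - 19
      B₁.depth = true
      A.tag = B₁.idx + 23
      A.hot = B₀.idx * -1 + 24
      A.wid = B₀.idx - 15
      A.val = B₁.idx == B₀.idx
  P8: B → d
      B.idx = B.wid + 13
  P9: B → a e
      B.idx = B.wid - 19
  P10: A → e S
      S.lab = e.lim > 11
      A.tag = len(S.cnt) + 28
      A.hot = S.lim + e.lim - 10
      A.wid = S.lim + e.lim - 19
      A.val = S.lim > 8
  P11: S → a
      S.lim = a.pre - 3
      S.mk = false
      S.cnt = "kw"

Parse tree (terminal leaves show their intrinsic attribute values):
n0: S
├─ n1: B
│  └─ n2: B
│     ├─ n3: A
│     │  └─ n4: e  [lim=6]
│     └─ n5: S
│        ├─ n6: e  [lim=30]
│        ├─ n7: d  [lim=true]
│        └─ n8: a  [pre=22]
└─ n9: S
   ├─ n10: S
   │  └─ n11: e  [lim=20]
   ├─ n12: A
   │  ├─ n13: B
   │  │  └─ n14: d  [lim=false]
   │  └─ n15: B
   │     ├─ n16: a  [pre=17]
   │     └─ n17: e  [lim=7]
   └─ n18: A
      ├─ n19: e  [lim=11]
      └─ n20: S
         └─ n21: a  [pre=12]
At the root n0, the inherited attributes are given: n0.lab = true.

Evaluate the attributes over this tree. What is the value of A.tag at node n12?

1. n0.lab = true  [given at root]
2. n1.wid = 1  [1]
3. n1.depth = false  [false]
4. n2.wid = -3  [B₀.wid * 3 - 6]
5. n2.depth = false  [B₀.depth == true]
6. n4.lim = 6  [terminal]
7. n3.tag = 24  [e.lim * 2 + 12]
8. n3.hot = 30  [e.lim + 24]
9. n3.wid = 19  [e.lim + 13]
10. n3.val = true  [e.lim > 5]
11. n5.lab = true  [B.wid > -4]
12. n6.lim = 30  [terminal]
13. n7.lim = true  [terminal]
14. n8.pre = 22  [terminal]
15. n5.lim = 25  [25]
16. n5.mk = true  [e.lim > 29]
17. n5.cnt = "zp"  ["zp"]
18. n2.idx = 5  [A.tag * -2 + 53]
19. n1.idx = 1  [B₁.idx + B₀.wid - 5]
20. n9.lab = true  [S₀.lab == true]
21. n10.lab = false  [false]
22. n11.lim = 20  [terminal]
23. n10.lim = 21  [e.lim + 1]
24. n10.mk = true  [e.lim > 19]
25. n10.cnt = "pk"  ["pk"]
26. n13.wid = -2  [-2]
27. n13.depth = true  [true]
28. n14.lim = false  [terminal]
29. n13.idx = 11  [B.wid + 13]
30. n15.wid = 14  [B₀.idx * 3 - 19]
31. n15.depth = true  [true]
32. n16.pre = 17  [terminal]
33. n17.lim = 7  [terminal]
34. n15.idx = -5  [B.wid - 19]
35. n12.tag = 18  [B₁.idx + 23]
36. n12.hot = 13  [B₀.idx * -1 + 24]
37. n12.wid = -4  [B₀.idx - 15]
38. n12.val = false  [B₁.idx == B₀.idx]
39. n19.lim = 11  [terminal]
40. n20.lab = false  [e.lim > 11]
41. n21.pre = 12  [terminal]
42. n20.lim = 9  [a.pre - 3]
43. n20.mk = false  [false]
44. n20.cnt = "kw"  ["kw"]
45. n18.tag = 30  [len(S.cnt) + 28]
46. n18.hot = 10  [S.lim + e.lim - 10]
47. n18.wid = 1  [S.lim + e.lim - 19]
48. n18.val = true  [S.lim > 8]
49. n9.lim = 20  [len(S₁.cnt) + 18]
50. n9.mk = false  [A₀.val == true]
51. n9.cnt = "ppk"  ["p" ++ S₁.cnt]
52. n0.lim = 13  [B.idx * -1 + 14]
53. n0.mk = true  [S₁.lim == 20]
54. n0.cnt = "wp"  ["wp"]

18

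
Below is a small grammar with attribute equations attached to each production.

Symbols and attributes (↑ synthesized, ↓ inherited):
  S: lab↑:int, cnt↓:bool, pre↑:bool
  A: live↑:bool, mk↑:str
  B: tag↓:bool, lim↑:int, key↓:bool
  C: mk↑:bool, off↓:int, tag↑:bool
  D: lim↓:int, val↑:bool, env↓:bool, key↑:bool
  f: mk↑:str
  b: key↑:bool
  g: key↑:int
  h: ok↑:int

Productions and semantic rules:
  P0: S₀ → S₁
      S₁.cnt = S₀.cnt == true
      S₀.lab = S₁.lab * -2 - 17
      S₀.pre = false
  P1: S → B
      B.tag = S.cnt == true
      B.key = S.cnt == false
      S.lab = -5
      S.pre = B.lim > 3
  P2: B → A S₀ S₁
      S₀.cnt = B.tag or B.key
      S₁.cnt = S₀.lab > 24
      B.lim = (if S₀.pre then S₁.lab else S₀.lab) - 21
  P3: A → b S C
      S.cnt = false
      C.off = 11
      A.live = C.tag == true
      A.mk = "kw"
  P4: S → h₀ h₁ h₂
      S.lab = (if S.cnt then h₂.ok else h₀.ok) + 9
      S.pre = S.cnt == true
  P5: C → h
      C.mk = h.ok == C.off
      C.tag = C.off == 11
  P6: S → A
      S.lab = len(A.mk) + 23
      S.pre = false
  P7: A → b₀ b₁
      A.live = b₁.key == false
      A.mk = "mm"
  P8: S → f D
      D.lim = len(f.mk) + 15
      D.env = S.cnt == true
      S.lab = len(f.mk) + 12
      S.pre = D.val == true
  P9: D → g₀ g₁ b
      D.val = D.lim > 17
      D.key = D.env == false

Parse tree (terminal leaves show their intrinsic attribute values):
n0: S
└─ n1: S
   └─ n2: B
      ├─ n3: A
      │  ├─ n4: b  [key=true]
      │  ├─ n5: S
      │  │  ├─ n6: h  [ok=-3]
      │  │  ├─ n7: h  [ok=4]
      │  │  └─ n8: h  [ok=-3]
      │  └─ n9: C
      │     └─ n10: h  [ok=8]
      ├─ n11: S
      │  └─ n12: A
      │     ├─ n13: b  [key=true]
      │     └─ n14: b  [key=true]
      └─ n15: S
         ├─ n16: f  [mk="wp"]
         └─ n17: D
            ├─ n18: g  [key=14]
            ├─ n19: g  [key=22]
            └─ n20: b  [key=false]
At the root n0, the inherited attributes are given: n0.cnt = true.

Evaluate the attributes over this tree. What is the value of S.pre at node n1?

1. n0.cnt = true  [given at root]
2. n1.cnt = true  [S₀.cnt == true]
3. n2.tag = true  [S.cnt == true]
4. n2.key = false  [S.cnt == false]
5. n4.key = true  [terminal]
6. n5.cnt = false  [false]
7. n6.ok = -3  [terminal]
8. n7.ok = 4  [terminal]
9. n8.ok = -3  [terminal]
10. n5.lab = 6  [(if S.cnt then h₂.ok else h₀.ok) + 9]
11. n5.pre = false  [S.cnt == true]
12. n9.off = 11  [11]
13. n10.ok = 8  [terminal]
14. n9.mk = false  [h.ok == C.off]
15. n9.tag = true  [C.off == 11]
16. n3.live = true  [C.tag == true]
17. n3.mk = "kw"  ["kw"]
18. n11.cnt = true  [B.tag or B.key]
19. n13.key = true  [terminal]
20. n14.key = true  [terminal]
21. n12.live = false  [b₁.key == false]
22. n12.mk = "mm"  ["mm"]
23. n11.lab = 25  [len(A.mk) + 23]
24. n11.pre = false  [false]
25. n15.cnt = true  [S₀.lab > 24]
26. n16.mk = "wp"  [terminal]
27. n17.lim = 17  [len(f.mk) + 15]
28. n17.env = true  [S.cnt == true]
29. n18.key = 14  [terminal]
30. n19.key = 22  [terminal]
31. n20.key = false  [terminal]
32. n17.val = false  [D.lim > 17]
33. n17.key = false  [D.env == false]
34. n15.lab = 14  [len(f.mk) + 12]
35. n15.pre = false  [D.val == true]
36. n2.lim = 4  [(if S₀.pre then S₁.lab else S₀.lab) - 21]
37. n1.lab = -5  [-5]
38. n1.pre = true  [B.lim > 3]
39. n0.lab = -7  [S₁.lab * -2 - 17]
40. n0.pre = false  [false]

true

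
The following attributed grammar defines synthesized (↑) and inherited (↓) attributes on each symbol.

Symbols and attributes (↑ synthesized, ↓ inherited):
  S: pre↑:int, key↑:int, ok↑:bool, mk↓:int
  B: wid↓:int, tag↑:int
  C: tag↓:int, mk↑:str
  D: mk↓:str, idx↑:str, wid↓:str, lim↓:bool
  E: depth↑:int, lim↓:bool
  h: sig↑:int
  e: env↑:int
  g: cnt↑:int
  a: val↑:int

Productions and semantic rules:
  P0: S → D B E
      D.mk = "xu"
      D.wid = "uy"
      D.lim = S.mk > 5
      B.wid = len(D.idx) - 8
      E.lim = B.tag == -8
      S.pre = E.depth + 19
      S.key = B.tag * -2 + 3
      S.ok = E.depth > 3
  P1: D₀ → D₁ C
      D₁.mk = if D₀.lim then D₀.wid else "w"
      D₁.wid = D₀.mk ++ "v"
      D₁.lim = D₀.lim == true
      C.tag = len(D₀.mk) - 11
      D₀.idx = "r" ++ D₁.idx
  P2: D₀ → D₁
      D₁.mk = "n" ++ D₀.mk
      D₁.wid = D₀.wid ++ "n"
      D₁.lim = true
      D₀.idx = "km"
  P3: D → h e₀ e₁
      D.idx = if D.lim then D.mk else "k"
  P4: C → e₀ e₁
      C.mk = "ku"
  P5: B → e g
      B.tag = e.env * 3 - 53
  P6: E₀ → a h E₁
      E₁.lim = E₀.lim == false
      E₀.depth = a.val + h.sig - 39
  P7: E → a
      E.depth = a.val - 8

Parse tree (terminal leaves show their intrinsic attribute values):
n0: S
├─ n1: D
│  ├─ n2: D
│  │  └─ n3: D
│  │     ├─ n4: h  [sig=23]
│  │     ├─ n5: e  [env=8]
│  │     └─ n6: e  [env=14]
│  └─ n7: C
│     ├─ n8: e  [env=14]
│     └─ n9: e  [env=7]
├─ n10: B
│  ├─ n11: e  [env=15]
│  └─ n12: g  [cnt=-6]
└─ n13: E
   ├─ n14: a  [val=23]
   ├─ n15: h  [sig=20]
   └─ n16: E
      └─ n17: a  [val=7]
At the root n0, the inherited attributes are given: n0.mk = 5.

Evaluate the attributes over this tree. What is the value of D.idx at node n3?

"nw"

1. n0.mk = 5  [given at root]
2. n1.mk = "xu"  ["xu"]
3. n1.wid = "uy"  ["uy"]
4. n1.lim = false  [S.mk > 5]
5. n2.mk = "w"  [if D₀.lim then D₀.wid else "w"]
6. n2.wid = "xuv"  [D₀.mk ++ "v"]
7. n2.lim = false  [D₀.lim == true]
8. n3.mk = "nw"  ["n" ++ D₀.mk]
9. n3.wid = "xuvn"  [D₀.wid ++ "n"]
10. n3.lim = true  [true]
11. n4.sig = 23  [terminal]
12. n5.env = 8  [terminal]
13. n6.env = 14  [terminal]
14. n3.idx = "nw"  [if D.lim then D.mk else "k"]
15. n2.idx = "km"  ["km"]
16. n7.tag = -9  [len(D₀.mk) - 11]
17. n8.env = 14  [terminal]
18. n9.env = 7  [terminal]
19. n7.mk = "ku"  ["ku"]
20. n1.idx = "rkm"  ["r" ++ D₁.idx]
21. n10.wid = -5  [len(D.idx) - 8]
22. n11.env = 15  [terminal]
23. n12.cnt = -6  [terminal]
24. n10.tag = -8  [e.env * 3 - 53]
25. n13.lim = true  [B.tag == -8]
26. n14.val = 23  [terminal]
27. n15.sig = 20  [terminal]
28. n16.lim = false  [E₀.lim == false]
29. n17.val = 7  [terminal]
30. n16.depth = -1  [a.val - 8]
31. n13.depth = 4  [a.val + h.sig - 39]
32. n0.pre = 23  [E.depth + 19]
33. n0.key = 19  [B.tag * -2 + 3]
34. n0.ok = true  [E.depth > 3]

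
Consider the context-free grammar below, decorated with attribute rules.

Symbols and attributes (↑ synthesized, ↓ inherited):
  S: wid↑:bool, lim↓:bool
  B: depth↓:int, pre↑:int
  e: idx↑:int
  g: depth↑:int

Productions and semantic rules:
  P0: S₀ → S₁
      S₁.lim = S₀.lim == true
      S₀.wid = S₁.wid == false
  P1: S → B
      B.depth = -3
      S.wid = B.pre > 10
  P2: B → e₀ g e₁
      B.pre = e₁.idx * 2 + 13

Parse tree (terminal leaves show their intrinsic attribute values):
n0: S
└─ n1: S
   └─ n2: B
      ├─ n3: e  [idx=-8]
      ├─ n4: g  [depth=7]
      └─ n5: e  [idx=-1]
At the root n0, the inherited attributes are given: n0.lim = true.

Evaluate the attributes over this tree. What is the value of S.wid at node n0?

false

1. n0.lim = true  [given at root]
2. n1.lim = true  [S₀.lim == true]
3. n2.depth = -3  [-3]
4. n3.idx = -8  [terminal]
5. n4.depth = 7  [terminal]
6. n5.idx = -1  [terminal]
7. n2.pre = 11  [e₁.idx * 2 + 13]
8. n1.wid = true  [B.pre > 10]
9. n0.wid = false  [S₁.wid == false]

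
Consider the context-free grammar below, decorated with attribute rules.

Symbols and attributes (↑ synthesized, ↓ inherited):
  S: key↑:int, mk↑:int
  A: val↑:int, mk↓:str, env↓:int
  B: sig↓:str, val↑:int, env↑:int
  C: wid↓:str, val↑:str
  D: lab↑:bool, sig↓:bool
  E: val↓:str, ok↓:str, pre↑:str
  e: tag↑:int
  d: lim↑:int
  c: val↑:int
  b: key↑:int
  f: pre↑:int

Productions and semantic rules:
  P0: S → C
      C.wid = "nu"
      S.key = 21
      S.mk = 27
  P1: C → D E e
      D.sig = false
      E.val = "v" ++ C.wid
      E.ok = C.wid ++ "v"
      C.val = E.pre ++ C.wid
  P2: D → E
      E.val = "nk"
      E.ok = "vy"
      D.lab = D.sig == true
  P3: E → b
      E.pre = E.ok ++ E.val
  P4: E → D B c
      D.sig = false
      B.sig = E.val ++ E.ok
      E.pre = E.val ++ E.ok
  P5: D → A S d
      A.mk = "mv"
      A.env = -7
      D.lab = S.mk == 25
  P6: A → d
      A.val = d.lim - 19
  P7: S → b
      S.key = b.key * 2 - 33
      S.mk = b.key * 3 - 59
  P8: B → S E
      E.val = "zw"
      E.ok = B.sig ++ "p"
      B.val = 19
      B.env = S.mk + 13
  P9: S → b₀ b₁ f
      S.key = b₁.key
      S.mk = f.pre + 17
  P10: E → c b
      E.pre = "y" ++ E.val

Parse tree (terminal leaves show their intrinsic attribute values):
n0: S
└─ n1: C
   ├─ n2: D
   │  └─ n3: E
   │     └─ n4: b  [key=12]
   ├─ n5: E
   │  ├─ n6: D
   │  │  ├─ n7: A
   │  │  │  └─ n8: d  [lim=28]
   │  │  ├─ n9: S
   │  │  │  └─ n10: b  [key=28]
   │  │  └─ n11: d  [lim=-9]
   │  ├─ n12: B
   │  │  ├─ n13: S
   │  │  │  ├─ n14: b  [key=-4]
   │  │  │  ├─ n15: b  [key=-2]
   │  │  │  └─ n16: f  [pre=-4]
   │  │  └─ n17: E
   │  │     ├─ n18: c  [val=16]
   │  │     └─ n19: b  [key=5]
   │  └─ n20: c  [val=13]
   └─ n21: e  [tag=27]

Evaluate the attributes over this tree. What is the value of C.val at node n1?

1. n1.wid = "nu"  ["nu"]
2. n2.sig = false  [false]
3. n3.val = "nk"  ["nk"]
4. n3.ok = "vy"  ["vy"]
5. n4.key = 12  [terminal]
6. n3.pre = "vynk"  [E.ok ++ E.val]
7. n2.lab = false  [D.sig == true]
8. n5.val = "vnu"  ["v" ++ C.wid]
9. n5.ok = "nuv"  [C.wid ++ "v"]
10. n6.sig = false  [false]
11. n7.mk = "mv"  ["mv"]
12. n7.env = -7  [-7]
13. n8.lim = 28  [terminal]
14. n7.val = 9  [d.lim - 19]
15. n10.key = 28  [terminal]
16. n9.key = 23  [b.key * 2 - 33]
17. n9.mk = 25  [b.key * 3 - 59]
18. n11.lim = -9  [terminal]
19. n6.lab = true  [S.mk == 25]
20. n12.sig = "vnunuv"  [E.val ++ E.ok]
21. n14.key = -4  [terminal]
22. n15.key = -2  [terminal]
23. n16.pre = -4  [terminal]
24. n13.key = -2  [b₁.key]
25. n13.mk = 13  [f.pre + 17]
26. n17.val = "zw"  ["zw"]
27. n17.ok = "vnunuvp"  [B.sig ++ "p"]
28. n18.val = 16  [terminal]
29. n19.key = 5  [terminal]
30. n17.pre = "yzw"  ["y" ++ E.val]
31. n12.val = 19  [19]
32. n12.env = 26  [S.mk + 13]
33. n20.val = 13  [terminal]
34. n5.pre = "vnunuv"  [E.val ++ E.ok]
35. n21.tag = 27  [terminal]
36. n1.val = "vnunuvnu"  [E.pre ++ C.wid]
37. n0.key = 21  [21]
38. n0.mk = 27  [27]

"vnunuvnu"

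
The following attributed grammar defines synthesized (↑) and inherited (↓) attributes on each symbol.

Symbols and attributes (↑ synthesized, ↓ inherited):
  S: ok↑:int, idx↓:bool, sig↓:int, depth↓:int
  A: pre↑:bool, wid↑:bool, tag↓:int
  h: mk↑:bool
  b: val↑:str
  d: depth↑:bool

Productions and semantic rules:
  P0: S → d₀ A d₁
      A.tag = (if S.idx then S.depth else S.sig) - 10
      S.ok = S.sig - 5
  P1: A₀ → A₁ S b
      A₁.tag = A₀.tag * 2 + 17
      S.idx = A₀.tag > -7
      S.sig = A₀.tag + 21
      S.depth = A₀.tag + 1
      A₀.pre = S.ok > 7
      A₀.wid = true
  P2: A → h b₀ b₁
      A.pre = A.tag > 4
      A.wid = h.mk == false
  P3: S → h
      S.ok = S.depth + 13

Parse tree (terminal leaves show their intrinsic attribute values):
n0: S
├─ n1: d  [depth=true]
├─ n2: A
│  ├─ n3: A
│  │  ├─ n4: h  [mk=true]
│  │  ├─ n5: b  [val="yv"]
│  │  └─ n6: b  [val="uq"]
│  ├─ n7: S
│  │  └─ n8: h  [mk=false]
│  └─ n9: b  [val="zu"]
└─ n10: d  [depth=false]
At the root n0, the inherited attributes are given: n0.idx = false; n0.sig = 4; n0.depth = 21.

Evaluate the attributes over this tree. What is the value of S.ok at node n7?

1. n0.idx = false  [given at root]
2. n0.sig = 4  [given at root]
3. n0.depth = 21  [given at root]
4. n1.depth = true  [terminal]
5. n2.tag = -6  [(if S.idx then S.depth else S.sig) - 10]
6. n3.tag = 5  [A₀.tag * 2 + 17]
7. n4.mk = true  [terminal]
8. n5.val = "yv"  [terminal]
9. n6.val = "uq"  [terminal]
10. n3.pre = true  [A.tag > 4]
11. n3.wid = false  [h.mk == false]
12. n7.idx = true  [A₀.tag > -7]
13. n7.sig = 15  [A₀.tag + 21]
14. n7.depth = -5  [A₀.tag + 1]
15. n8.mk = false  [terminal]
16. n7.ok = 8  [S.depth + 13]
17. n9.val = "zu"  [terminal]
18. n2.pre = true  [S.ok > 7]
19. n2.wid = true  [true]
20. n10.depth = false  [terminal]
21. n0.ok = -1  [S.sig - 5]

8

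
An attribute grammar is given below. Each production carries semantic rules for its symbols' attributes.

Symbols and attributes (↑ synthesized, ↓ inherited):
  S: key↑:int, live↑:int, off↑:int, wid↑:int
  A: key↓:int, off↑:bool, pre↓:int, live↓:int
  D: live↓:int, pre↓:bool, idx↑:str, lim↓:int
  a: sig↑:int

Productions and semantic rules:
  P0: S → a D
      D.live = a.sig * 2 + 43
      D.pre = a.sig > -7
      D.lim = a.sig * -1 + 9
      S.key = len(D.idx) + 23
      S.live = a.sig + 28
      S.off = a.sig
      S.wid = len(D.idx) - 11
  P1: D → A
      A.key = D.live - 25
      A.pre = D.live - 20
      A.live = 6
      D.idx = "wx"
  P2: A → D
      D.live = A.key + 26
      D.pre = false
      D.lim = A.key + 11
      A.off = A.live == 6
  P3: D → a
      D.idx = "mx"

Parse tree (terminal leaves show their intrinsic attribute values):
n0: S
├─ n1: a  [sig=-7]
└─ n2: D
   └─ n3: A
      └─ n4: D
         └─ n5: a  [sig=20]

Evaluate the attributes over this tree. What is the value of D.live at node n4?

1. n1.sig = -7  [terminal]
2. n2.live = 29  [a.sig * 2 + 43]
3. n2.pre = false  [a.sig > -7]
4. n2.lim = 16  [a.sig * -1 + 9]
5. n3.key = 4  [D.live - 25]
6. n3.pre = 9  [D.live - 20]
7. n3.live = 6  [6]
8. n4.live = 30  [A.key + 26]
9. n4.pre = false  [false]
10. n4.lim = 15  [A.key + 11]
11. n5.sig = 20  [terminal]
12. n4.idx = "mx"  ["mx"]
13. n3.off = true  [A.live == 6]
14. n2.idx = "wx"  ["wx"]
15. n0.key = 25  [len(D.idx) + 23]
16. n0.live = 21  [a.sig + 28]
17. n0.off = -7  [a.sig]
18. n0.wid = -9  [len(D.idx) - 11]

30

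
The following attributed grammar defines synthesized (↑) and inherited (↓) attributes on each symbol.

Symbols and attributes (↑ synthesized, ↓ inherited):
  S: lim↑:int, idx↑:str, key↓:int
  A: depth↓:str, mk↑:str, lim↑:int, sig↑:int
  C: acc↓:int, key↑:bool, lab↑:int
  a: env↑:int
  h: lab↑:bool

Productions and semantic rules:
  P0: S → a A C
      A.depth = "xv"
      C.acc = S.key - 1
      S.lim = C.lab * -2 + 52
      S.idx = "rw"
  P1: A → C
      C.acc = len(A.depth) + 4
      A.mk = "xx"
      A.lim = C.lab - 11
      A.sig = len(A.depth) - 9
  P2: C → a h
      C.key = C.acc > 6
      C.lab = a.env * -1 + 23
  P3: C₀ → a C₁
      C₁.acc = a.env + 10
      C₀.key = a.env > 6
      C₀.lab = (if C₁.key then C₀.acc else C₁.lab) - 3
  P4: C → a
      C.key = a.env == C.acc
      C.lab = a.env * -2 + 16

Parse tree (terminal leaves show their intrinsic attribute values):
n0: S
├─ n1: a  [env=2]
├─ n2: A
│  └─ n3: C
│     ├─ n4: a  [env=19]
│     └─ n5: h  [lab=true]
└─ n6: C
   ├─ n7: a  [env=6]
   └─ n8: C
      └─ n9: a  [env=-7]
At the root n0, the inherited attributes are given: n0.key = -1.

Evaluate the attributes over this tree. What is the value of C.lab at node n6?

27

1. n0.key = -1  [given at root]
2. n1.env = 2  [terminal]
3. n2.depth = "xv"  ["xv"]
4. n3.acc = 6  [len(A.depth) + 4]
5. n4.env = 19  [terminal]
6. n5.lab = true  [terminal]
7. n3.key = false  [C.acc > 6]
8. n3.lab = 4  [a.env * -1 + 23]
9. n2.mk = "xx"  ["xx"]
10. n2.lim = -7  [C.lab - 11]
11. n2.sig = -7  [len(A.depth) - 9]
12. n6.acc = -2  [S.key - 1]
13. n7.env = 6  [terminal]
14. n8.acc = 16  [a.env + 10]
15. n9.env = -7  [terminal]
16. n8.key = false  [a.env == C.acc]
17. n8.lab = 30  [a.env * -2 + 16]
18. n6.key = false  [a.env > 6]
19. n6.lab = 27  [(if C₁.key then C₀.acc else C₁.lab) - 3]
20. n0.lim = -2  [C.lab * -2 + 52]
21. n0.idx = "rw"  ["rw"]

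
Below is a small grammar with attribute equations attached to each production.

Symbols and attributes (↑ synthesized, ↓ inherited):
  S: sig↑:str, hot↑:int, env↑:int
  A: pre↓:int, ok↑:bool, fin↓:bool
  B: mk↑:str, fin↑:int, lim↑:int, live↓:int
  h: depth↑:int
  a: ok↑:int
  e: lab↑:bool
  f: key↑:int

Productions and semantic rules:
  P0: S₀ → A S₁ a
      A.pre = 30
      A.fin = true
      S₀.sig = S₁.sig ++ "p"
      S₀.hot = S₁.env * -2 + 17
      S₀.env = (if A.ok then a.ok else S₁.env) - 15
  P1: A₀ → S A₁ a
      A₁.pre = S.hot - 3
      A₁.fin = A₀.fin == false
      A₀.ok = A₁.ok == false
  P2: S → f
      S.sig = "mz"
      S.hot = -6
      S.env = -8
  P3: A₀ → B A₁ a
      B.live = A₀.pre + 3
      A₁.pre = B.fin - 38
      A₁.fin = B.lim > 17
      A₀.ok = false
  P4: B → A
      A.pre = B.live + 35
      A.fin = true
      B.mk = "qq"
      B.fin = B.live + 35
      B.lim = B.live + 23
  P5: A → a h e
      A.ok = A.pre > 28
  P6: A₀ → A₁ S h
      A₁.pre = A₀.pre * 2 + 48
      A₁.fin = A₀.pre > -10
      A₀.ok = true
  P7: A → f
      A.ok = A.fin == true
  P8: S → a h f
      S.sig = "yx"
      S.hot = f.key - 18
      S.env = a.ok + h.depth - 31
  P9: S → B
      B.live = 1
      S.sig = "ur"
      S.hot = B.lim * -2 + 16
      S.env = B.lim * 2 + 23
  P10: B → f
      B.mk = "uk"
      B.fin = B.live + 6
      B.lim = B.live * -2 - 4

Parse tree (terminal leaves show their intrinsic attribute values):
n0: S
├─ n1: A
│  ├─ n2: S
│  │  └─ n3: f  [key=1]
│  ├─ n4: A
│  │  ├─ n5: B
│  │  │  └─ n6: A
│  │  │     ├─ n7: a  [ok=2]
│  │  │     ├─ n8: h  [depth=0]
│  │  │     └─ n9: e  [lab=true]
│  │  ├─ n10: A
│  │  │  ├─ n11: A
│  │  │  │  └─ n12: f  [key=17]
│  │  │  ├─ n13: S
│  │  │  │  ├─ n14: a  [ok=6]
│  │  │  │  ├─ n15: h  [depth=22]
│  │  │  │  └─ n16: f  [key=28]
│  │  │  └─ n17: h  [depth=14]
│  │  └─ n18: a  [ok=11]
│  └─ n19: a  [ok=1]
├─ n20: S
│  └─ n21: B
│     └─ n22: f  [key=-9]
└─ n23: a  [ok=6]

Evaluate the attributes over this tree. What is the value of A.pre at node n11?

30

1. n1.pre = 30  [30]
2. n1.fin = true  [true]
3. n3.key = 1  [terminal]
4. n2.sig = "mz"  ["mz"]
5. n2.hot = -6  [-6]
6. n2.env = -8  [-8]
7. n4.pre = -9  [S.hot - 3]
8. n4.fin = false  [A₀.fin == false]
9. n5.live = -6  [A₀.pre + 3]
10. n6.pre = 29  [B.live + 35]
11. n6.fin = true  [true]
12. n7.ok = 2  [terminal]
13. n8.depth = 0  [terminal]
14. n9.lab = true  [terminal]
15. n6.ok = true  [A.pre > 28]
16. n5.mk = "qq"  ["qq"]
17. n5.fin = 29  [B.live + 35]
18. n5.lim = 17  [B.live + 23]
19. n10.pre = -9  [B.fin - 38]
20. n10.fin = false  [B.lim > 17]
21. n11.pre = 30  [A₀.pre * 2 + 48]
22. n11.fin = true  [A₀.pre > -10]
23. n12.key = 17  [terminal]
24. n11.ok = true  [A.fin == true]
25. n14.ok = 6  [terminal]
26. n15.depth = 22  [terminal]
27. n16.key = 28  [terminal]
28. n13.sig = "yx"  ["yx"]
29. n13.hot = 10  [f.key - 18]
30. n13.env = -3  [a.ok + h.depth - 31]
31. n17.depth = 14  [terminal]
32. n10.ok = true  [true]
33. n18.ok = 11  [terminal]
34. n4.ok = false  [false]
35. n19.ok = 1  [terminal]
36. n1.ok = true  [A₁.ok == false]
37. n21.live = 1  [1]
38. n22.key = -9  [terminal]
39. n21.mk = "uk"  ["uk"]
40. n21.fin = 7  [B.live + 6]
41. n21.lim = -6  [B.live * -2 - 4]
42. n20.sig = "ur"  ["ur"]
43. n20.hot = 28  [B.lim * -2 + 16]
44. n20.env = 11  [B.lim * 2 + 23]
45. n23.ok = 6  [terminal]
46. n0.sig = "urp"  [S₁.sig ++ "p"]
47. n0.hot = -5  [S₁.env * -2 + 17]
48. n0.env = -9  [(if A.ok then a.ok else S₁.env) - 15]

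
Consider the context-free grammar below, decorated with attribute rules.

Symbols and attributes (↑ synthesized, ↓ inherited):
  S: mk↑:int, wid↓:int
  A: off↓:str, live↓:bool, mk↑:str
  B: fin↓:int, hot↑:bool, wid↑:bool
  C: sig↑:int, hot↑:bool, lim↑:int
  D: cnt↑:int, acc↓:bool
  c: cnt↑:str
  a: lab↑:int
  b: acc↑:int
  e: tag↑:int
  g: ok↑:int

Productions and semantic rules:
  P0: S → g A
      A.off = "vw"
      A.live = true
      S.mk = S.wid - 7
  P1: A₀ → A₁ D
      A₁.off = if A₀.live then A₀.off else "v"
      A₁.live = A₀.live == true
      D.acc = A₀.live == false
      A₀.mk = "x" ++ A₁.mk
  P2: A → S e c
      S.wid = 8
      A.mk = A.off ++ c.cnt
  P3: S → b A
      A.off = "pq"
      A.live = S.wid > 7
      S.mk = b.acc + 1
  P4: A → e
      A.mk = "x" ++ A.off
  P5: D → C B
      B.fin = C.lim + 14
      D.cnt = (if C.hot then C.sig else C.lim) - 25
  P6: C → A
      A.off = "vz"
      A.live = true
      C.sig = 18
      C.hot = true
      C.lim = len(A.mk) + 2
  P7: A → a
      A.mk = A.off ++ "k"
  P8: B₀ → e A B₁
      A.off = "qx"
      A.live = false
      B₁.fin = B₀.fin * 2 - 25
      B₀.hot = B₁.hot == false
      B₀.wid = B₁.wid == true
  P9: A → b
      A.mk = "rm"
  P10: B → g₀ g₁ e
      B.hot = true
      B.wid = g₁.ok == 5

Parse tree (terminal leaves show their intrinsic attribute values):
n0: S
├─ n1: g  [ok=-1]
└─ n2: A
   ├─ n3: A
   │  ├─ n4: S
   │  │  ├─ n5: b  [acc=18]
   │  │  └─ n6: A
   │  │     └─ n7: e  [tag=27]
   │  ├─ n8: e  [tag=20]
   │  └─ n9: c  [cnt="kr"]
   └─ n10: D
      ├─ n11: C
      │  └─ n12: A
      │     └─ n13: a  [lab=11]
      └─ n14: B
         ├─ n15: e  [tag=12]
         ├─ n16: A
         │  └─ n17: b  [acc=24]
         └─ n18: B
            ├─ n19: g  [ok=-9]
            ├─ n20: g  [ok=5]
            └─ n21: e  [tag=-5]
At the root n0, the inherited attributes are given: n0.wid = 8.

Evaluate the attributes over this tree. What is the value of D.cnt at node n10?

1. n0.wid = 8  [given at root]
2. n1.ok = -1  [terminal]
3. n2.off = "vw"  ["vw"]
4. n2.live = true  [true]
5. n3.off = "vw"  [if A₀.live then A₀.off else "v"]
6. n3.live = true  [A₀.live == true]
7. n4.wid = 8  [8]
8. n5.acc = 18  [terminal]
9. n6.off = "pq"  ["pq"]
10. n6.live = true  [S.wid > 7]
11. n7.tag = 27  [terminal]
12. n6.mk = "xpq"  ["x" ++ A.off]
13. n4.mk = 19  [b.acc + 1]
14. n8.tag = 20  [terminal]
15. n9.cnt = "kr"  [terminal]
16. n3.mk = "vwkr"  [A.off ++ c.cnt]
17. n10.acc = false  [A₀.live == false]
18. n12.off = "vz"  ["vz"]
19. n12.live = true  [true]
20. n13.lab = 11  [terminal]
21. n12.mk = "vzk"  [A.off ++ "k"]
22. n11.sig = 18  [18]
23. n11.hot = true  [true]
24. n11.lim = 5  [len(A.mk) + 2]
25. n14.fin = 19  [C.lim + 14]
26. n15.tag = 12  [terminal]
27. n16.off = "qx"  ["qx"]
28. n16.live = false  [false]
29. n17.acc = 24  [terminal]
30. n16.mk = "rm"  ["rm"]
31. n18.fin = 13  [B₀.fin * 2 - 25]
32. n19.ok = -9  [terminal]
33. n20.ok = 5  [terminal]
34. n21.tag = -5  [terminal]
35. n18.hot = true  [true]
36. n18.wid = true  [g₁.ok == 5]
37. n14.hot = false  [B₁.hot == false]
38. n14.wid = true  [B₁.wid == true]
39. n10.cnt = -7  [(if C.hot then C.sig else C.lim) - 25]
40. n2.mk = "xvwkr"  ["x" ++ A₁.mk]
41. n0.mk = 1  [S.wid - 7]

-7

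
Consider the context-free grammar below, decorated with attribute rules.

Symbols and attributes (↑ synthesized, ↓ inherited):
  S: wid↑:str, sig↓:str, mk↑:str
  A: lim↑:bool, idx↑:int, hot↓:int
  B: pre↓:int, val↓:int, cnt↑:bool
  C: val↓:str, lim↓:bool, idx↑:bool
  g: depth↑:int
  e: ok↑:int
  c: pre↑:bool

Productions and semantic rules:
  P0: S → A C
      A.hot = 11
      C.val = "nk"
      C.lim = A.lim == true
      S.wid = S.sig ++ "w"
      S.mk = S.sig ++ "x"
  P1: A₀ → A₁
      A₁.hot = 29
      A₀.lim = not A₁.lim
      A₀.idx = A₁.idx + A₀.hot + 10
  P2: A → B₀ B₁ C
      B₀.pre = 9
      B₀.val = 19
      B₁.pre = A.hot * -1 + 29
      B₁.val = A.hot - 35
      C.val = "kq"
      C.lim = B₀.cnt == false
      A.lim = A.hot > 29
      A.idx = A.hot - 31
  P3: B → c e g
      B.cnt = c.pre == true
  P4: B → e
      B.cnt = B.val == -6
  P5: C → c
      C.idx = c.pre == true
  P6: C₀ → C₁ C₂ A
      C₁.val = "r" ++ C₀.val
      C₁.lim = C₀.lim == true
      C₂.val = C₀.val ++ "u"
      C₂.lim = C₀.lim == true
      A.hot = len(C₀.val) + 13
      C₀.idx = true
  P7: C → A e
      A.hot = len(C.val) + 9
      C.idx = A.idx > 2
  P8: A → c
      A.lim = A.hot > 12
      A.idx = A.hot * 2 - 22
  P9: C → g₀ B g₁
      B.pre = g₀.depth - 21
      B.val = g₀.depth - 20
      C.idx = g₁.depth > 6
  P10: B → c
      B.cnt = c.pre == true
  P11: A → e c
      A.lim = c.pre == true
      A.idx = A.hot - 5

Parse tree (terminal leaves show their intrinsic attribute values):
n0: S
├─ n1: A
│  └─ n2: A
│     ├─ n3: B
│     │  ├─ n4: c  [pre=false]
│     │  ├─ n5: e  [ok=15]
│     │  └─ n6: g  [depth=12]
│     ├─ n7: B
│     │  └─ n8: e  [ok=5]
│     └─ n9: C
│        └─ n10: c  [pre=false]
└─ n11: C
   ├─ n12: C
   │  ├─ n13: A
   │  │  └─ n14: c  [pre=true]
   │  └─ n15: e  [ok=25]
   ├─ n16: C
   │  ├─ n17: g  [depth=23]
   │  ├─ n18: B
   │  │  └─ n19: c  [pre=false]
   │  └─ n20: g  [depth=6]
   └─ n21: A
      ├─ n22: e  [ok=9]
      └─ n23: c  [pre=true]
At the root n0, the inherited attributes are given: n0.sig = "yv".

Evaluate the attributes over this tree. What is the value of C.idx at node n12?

1. n0.sig = "yv"  [given at root]
2. n1.hot = 11  [11]
3. n2.hot = 29  [29]
4. n3.pre = 9  [9]
5. n3.val = 19  [19]
6. n4.pre = false  [terminal]
7. n5.ok = 15  [terminal]
8. n6.depth = 12  [terminal]
9. n3.cnt = false  [c.pre == true]
10. n7.pre = 0  [A.hot * -1 + 29]
11. n7.val = -6  [A.hot - 35]
12. n8.ok = 5  [terminal]
13. n7.cnt = true  [B.val == -6]
14. n9.val = "kq"  ["kq"]
15. n9.lim = true  [B₀.cnt == false]
16. n10.pre = false  [terminal]
17. n9.idx = false  [c.pre == true]
18. n2.lim = false  [A.hot > 29]
19. n2.idx = -2  [A.hot - 31]
20. n1.lim = true  [not A₁.lim]
21. n1.idx = 19  [A₁.idx + A₀.hot + 10]
22. n11.val = "nk"  ["nk"]
23. n11.lim = true  [A.lim == true]
24. n12.val = "rnk"  ["r" ++ C₀.val]
25. n12.lim = true  [C₀.lim == true]
26. n13.hot = 12  [len(C.val) + 9]
27. n14.pre = true  [terminal]
28. n13.lim = false  [A.hot > 12]
29. n13.idx = 2  [A.hot * 2 - 22]
30. n15.ok = 25  [terminal]
31. n12.idx = false  [A.idx > 2]
32. n16.val = "nku"  [C₀.val ++ "u"]
33. n16.lim = true  [C₀.lim == true]
34. n17.depth = 23  [terminal]
35. n18.pre = 2  [g₀.depth - 21]
36. n18.val = 3  [g₀.depth - 20]
37. n19.pre = false  [terminal]
38. n18.cnt = false  [c.pre == true]
39. n20.depth = 6  [terminal]
40. n16.idx = false  [g₁.depth > 6]
41. n21.hot = 15  [len(C₀.val) + 13]
42. n22.ok = 9  [terminal]
43. n23.pre = true  [terminal]
44. n21.lim = true  [c.pre == true]
45. n21.idx = 10  [A.hot - 5]
46. n11.idx = true  [true]
47. n0.wid = "yvw"  [S.sig ++ "w"]
48. n0.mk = "yvx"  [S.sig ++ "x"]

false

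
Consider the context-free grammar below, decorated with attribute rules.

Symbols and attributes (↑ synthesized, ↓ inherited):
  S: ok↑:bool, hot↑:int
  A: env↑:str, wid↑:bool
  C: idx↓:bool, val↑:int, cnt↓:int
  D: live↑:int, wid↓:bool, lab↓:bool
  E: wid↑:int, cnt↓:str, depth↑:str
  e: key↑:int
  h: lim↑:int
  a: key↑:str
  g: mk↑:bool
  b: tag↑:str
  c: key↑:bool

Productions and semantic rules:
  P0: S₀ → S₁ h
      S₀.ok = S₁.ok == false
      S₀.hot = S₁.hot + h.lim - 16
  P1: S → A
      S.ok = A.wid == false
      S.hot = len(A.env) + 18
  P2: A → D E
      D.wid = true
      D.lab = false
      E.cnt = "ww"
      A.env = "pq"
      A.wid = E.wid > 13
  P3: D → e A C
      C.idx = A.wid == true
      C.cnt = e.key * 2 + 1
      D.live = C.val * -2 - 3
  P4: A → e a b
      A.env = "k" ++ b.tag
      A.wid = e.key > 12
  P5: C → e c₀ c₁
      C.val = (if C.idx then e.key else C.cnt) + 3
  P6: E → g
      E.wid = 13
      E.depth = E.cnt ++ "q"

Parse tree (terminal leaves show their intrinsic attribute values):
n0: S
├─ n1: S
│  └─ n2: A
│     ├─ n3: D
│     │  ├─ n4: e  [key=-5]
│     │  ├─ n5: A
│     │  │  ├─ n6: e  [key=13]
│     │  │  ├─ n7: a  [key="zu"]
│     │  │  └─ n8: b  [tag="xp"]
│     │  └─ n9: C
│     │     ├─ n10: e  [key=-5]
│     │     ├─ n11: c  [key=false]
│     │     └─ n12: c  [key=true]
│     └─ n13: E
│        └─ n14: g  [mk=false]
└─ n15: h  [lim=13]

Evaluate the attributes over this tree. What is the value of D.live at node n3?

1. n3.wid = true  [true]
2. n3.lab = false  [false]
3. n4.key = -5  [terminal]
4. n6.key = 13  [terminal]
5. n7.key = "zu"  [terminal]
6. n8.tag = "xp"  [terminal]
7. n5.env = "kxp"  ["k" ++ b.tag]
8. n5.wid = true  [e.key > 12]
9. n9.idx = true  [A.wid == true]
10. n9.cnt = -9  [e.key * 2 + 1]
11. n10.key = -5  [terminal]
12. n11.key = false  [terminal]
13. n12.key = true  [terminal]
14. n9.val = -2  [(if C.idx then e.key else C.cnt) + 3]
15. n3.live = 1  [C.val * -2 - 3]
16. n13.cnt = "ww"  ["ww"]
17. n14.mk = false  [terminal]
18. n13.wid = 13  [13]
19. n13.depth = "wwq"  [E.cnt ++ "q"]
20. n2.env = "pq"  ["pq"]
21. n2.wid = false  [E.wid > 13]
22. n1.ok = true  [A.wid == false]
23. n1.hot = 20  [len(A.env) + 18]
24. n15.lim = 13  [terminal]
25. n0.ok = false  [S₁.ok == false]
26. n0.hot = 17  [S₁.hot + h.lim - 16]

1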